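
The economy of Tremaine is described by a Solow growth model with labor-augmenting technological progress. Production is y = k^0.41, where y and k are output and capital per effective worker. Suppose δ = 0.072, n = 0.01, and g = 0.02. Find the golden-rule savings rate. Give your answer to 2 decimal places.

n + g + δ = 0.01 + 0.02 + 0.072 = 0.102.
At the golden rule MPK = n+g+δ, and in any Cobb-Douglas steady state s = (n+g+δ)·k/y = MPK·k/y = capital's share 0.41.

s_gold = 0.41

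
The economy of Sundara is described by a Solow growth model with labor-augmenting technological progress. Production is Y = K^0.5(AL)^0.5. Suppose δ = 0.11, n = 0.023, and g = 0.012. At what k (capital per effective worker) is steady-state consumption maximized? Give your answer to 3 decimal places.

k_gold ≈ 11.891

Break-even investment rate: n + g + δ = 0.023 + 0.012 + 0.11 = 0.145.
Maximizing c = f(k) − (n+g+δ)·k gives f'(k) = n+g+δ, i.e. 0.5·k^(0.5−1) = 0.145, so k_gold = (0.5/0.145)^(1/0.5) ≈ 11.8906.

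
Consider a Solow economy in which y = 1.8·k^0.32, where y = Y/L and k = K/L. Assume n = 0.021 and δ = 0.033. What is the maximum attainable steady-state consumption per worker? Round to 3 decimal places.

c_gold ≈ 3.729

Break-even investment rate: n + δ = 0.021 + 0.033 = 0.054.
Setting f'(k) = n+δ gives 0.32·1.8·k^(0.32−1) = 0.054, hence k_gold = (0.32·1.8/0.054)^(1/0.68) ≈ 32.4943.
y_gold = 1.8·32.4943^0.32 ≈ 5.4834.
c_gold = y_gold − (n+δ)·k_gold = 5.4834 − 0.054·32.4943 ≈ 3.7287.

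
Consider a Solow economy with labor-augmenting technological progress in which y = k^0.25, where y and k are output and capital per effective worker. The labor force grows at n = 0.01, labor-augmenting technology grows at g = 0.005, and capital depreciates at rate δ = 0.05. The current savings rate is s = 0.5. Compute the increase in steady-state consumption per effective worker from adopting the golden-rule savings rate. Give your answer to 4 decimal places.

Δc ≈ 0.1881

The effective depreciation rate is n + g + δ = 0.01 + 0.005 + 0.05 = 0.065.
Current steady state (s = 0.5): k* = (0.5/0.065)^(1/0.75) ≈ 15.1848, y* = 15.1848^0.25 ≈ 1.9740, c* = (1−0.5)·1.9740 ≈ 0.9870.
At the golden rule the marginal product of capital equals n+g+δ: 0.25·k^(0.25−1) = 0.065. Solving, k_gold = (0.25/0.065)^(1/0.75) ≈ 6.0261.
y_gold = 6.0261^0.25 ≈ 1.5668, c_gold = y_gold − 0.065·k_gold ≈ 1.1751.
Gain: Δc = 1.1751 − 0.9870 ≈ 0.1881.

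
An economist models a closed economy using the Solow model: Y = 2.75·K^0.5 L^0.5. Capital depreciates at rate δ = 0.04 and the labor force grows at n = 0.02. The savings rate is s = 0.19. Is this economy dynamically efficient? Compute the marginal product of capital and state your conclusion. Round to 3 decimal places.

dynamically efficient; MPK ≈ 0.158

Break-even investment rate: n + δ = 0.02 + 0.04 = 0.06.
Steady-state k*: s·A·k^0.5 = 0.06·k gives k* = (0.19·2.75/0.06)^(1/0.5) ≈ 75.8351.
MPK = 0.5·2.75·75.8351^(-0.5) ≈ 0.1579.
MPK > n+δ = 0.06, so the economy is dynamically efficient (under-saving).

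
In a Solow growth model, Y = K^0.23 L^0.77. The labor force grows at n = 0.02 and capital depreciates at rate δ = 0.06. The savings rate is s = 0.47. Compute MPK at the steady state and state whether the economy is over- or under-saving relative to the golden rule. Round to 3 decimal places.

over-saving; MPK ≈ 0.039

Break-even investment rate: n + δ = 0.02 + 0.06 = 0.08.
Steady-state k*: s·k^0.23 = 0.08·k gives k* = (0.47/0.08)^(1/0.77) ≈ 9.9704.
MPK = 0.23·9.9704^(-0.77) ≈ 0.0391.
MPK < n+δ = 0.08, so the economy is dynamically inefficient (over-saving).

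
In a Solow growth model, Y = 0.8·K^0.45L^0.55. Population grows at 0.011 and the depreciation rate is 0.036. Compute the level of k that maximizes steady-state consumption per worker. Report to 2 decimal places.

The effective depreciation rate is n + δ = 0.011 + 0.036 = 0.047.
Setting f'(k) = n+δ gives 0.45·0.8·k^(0.45−1) = 0.047, hence k_gold = (0.45·0.8/0.047)^(1/0.55) ≈ 40.5177.

k_gold ≈ 40.52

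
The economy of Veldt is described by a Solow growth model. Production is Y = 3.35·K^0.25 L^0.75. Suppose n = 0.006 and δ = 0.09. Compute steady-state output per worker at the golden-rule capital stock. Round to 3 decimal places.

n + δ = 0.006 + 0.09 = 0.096.
Maximizing c = f(k) − (n+δ)·k gives f'(k) = n+δ, i.e. 0.25·3.35·k^(0.25−1) = 0.096, so k_gold = (0.25·3.35/0.096)^(1/0.75) ≈ 17.9591.
Output: y_gold = 3.35·k_gold^0.25 = 3.35·17.9591^0.25 ≈ 6.8963.

y_gold ≈ 6.896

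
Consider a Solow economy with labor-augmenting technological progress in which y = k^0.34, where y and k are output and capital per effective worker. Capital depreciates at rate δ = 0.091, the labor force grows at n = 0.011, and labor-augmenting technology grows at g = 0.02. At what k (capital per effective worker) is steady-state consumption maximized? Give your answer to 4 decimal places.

Break-even investment rate: n + g + δ = 0.011 + 0.02 + 0.091 = 0.122.
Setting f'(k) = n+g+δ gives 0.34·k^(0.34−1) = 0.122, hence k_gold = (0.34/0.122)^(1/0.66) ≈ 4.7252.

k_gold ≈ 4.7252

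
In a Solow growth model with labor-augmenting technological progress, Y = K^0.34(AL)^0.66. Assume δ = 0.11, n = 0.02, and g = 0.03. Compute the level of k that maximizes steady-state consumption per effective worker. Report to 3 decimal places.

The effective depreciation rate is n + g + δ = 0.02 + 0.03 + 0.11 = 0.16.
Golden rule sets MPK = n+g+δ: 0.34·k^(0.34−1) = 0.16, so k_gold = (0.34/0.16)^(1/0.66) ≈ 3.1333.

k_gold ≈ 3.133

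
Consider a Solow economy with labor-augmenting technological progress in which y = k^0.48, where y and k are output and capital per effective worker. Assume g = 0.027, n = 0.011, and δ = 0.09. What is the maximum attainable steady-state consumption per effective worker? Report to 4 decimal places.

The effective depreciation rate is n + g + δ = 0.011 + 0.027 + 0.09 = 0.128.
Maximizing c = f(k) − (n+g+δ)·k gives f'(k) = n+g+δ, i.e. 0.48·k^(0.48−1) = 0.128, so k_gold = (0.48/0.128)^(1/0.52) ≈ 12.7030.
y_gold = 12.7030^0.48 ≈ 3.3875.
c_gold = y_gold − (n+g+δ)·k_gold = 3.3875 − 0.128·12.7030 ≈ 1.7615.

c_gold ≈ 1.7615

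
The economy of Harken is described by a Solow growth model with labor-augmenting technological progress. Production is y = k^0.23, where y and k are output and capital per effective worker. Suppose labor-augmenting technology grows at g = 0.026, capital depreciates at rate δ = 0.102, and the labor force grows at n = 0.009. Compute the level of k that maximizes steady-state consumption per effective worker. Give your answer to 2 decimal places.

k_gold ≈ 1.96

n + g + δ = 0.009 + 0.026 + 0.102 = 0.137.
Maximizing c = f(k) − (n+g+δ)·k gives f'(k) = n+g+δ, i.e. 0.23·k^(0.23−1) = 0.137, so k_gold = (0.23/0.137)^(1/0.77) ≈ 1.9598.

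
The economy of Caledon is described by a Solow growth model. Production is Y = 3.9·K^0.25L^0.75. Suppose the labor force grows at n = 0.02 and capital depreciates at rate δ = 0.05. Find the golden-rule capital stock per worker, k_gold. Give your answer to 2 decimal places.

The effective depreciation rate is n + δ = 0.02 + 0.05 = 0.07.
Golden rule sets MPK = n+δ: 0.25·3.9·k^(0.25−1) = 0.07, so k_gold = (0.25·3.9/0.07)^(1/0.75) ≈ 33.5126.

k_gold ≈ 33.51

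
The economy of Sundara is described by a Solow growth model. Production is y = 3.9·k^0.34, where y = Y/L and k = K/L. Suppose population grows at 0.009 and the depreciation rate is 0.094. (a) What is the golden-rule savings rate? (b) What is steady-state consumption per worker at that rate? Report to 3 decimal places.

(a) s_gold = 0.340; (b) c_gold ≈ 9.600

The effective depreciation rate is n + δ = 0.009 + 0.094 = 0.103.
For Cobb-Douglas, s_gold equals capital's share: s_gold = 0.34.
Maximizing c = f(k) − (n+δ)·k gives f'(k) = n+δ, i.e. 0.34·3.9·k^(0.34−1) = 0.103, so k_gold = (0.34·3.9/0.103)^(1/0.66) ≈ 48.0146.
y_gold = 3.9·48.0146^0.34 ≈ 14.5456; c_gold = (1−0.34)·y_gold ≈ 9.6001.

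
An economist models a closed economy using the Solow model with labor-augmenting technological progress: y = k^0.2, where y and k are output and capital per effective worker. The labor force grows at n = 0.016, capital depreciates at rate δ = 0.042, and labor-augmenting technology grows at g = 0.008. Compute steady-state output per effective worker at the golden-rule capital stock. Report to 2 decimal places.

Capital per effective worker breaks even when investment replaces (n + g + δ)·k; here n + g + δ = 0.066.
Golden rule sets MPK = n+g+δ: 0.2·k^(0.2−1) = 0.066, so k_gold = (0.2/0.066)^(1/0.8) ≈ 3.9981.
Output: y_gold = k_gold^0.2 = 3.9981^0.2 ≈ 1.3194.

y_gold ≈ 1.32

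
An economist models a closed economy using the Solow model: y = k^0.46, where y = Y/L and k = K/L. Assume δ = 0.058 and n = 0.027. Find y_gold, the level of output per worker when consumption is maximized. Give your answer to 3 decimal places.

The effective depreciation rate is n + δ = 0.027 + 0.058 = 0.085.
Setting f'(k) = n+δ gives 0.46·k^(0.46−1) = 0.085, hence k_gold = (0.46/0.085)^(1/0.54) ≈ 22.8053.
Output: y_gold = k_gold^0.46 = 22.8053^0.46 ≈ 4.2140.

y_gold ≈ 4.214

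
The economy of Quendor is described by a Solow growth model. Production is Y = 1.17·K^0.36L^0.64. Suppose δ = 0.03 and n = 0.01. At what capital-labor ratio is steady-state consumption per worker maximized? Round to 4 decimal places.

Break-even investment rate: n + δ = 0.01 + 0.03 = 0.04.
Golden rule sets MPK = n+δ: 0.36·1.17·k^(0.36−1) = 0.04, so k_gold = (0.36·1.17/0.04)^(1/0.64) ≈ 39.5862.

k_gold ≈ 39.5862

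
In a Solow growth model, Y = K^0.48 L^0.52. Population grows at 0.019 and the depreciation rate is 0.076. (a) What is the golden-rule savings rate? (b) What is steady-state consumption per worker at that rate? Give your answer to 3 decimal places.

n + δ = 0.019 + 0.076 = 0.095.
For Cobb-Douglas, s_gold equals capital's share: s_gold = 0.48.
Maximizing c = f(k) − (n+δ)·k gives f'(k) = n+δ, i.e. 0.48·k^(0.48−1) = 0.095, so k_gold = (0.48/0.095)^(1/0.52) ≈ 22.5382.
y_gold = 22.5382^0.48 ≈ 4.4607; c_gold = (1−0.48)·y_gold ≈ 2.3196.

(a) s_gold = 0.480; (b) c_gold ≈ 2.320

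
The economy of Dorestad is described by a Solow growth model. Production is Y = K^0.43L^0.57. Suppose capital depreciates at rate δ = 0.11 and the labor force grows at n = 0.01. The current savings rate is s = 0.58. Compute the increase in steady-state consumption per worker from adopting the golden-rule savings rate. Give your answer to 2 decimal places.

Capital per worker breaks even when investment replaces (n + δ)·k; here n + δ = 0.12.
Current steady state (s = 0.58): k* = (0.58/0.12)^(1/0.57) ≈ 15.8647, y* = 15.8647^0.43 ≈ 3.2824, c* = (1−0.58)·3.2824 ≈ 1.3786.
At the golden rule the marginal product of capital equals n+δ: 0.43·k^(0.43−1) = 0.12. Solving, k_gold = (0.43/0.12)^(1/0.57) ≈ 9.3850.
y_gold = 9.3850^0.43 ≈ 2.6191, c_gold = y_gold − 0.12·k_gold ≈ 1.4929.
Gain: Δc = 1.4929 − 1.3786 ≈ 0.1143.

Δc ≈ 0.11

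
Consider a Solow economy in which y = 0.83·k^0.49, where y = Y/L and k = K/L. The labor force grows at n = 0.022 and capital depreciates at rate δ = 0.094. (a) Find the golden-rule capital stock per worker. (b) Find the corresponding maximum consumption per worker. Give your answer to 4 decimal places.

(a) k_gold ≈ 11.7022; (b) c_gold ≈ 1.4129

Capital per worker breaks even when investment replaces (n + δ)·k; here n + δ = 0.116.
Setting f'(k) = n+δ gives 0.49·0.83·k^(0.49−1) = 0.116, hence k_gold = (0.49·0.83/0.116)^(1/0.51) ≈ 11.7022.
y_gold = 0.83·11.7022^0.49 ≈ 2.7703; c_gold = y_gold − 0.116·k_gold ≈ 1.4129.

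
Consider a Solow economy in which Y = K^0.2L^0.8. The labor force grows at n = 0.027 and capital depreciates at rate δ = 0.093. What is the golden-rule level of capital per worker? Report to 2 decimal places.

Capital per worker breaks even when investment replaces (n + δ)·k; here n + δ = 0.12.
Setting f'(k) = n+δ gives 0.2·k^(0.2−1) = 0.12, hence k_gold = (0.2/0.12)^(1/0.8) ≈ 1.8937.

k_gold ≈ 1.89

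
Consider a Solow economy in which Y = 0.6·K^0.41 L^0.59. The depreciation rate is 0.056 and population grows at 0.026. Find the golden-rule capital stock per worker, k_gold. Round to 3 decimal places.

k_gold ≈ 6.437

Break-even investment rate: n + δ = 0.026 + 0.056 = 0.082.
Setting f'(k) = n+δ gives 0.41·0.6·k^(0.41−1) = 0.082, hence k_gold = (0.41·0.6/0.082)^(1/0.59) ≈ 6.4369.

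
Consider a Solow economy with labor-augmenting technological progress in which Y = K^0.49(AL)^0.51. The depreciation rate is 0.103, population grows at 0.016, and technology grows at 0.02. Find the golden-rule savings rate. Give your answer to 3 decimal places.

Break-even investment rate: n + g + δ = 0.016 + 0.02 + 0.103 = 0.139.
At the golden rule MPK = n+g+δ, and in any Cobb-Douglas steady state s = (n+g+δ)·k/y = MPK·k/y = capital's share 0.49.

s_gold = 0.490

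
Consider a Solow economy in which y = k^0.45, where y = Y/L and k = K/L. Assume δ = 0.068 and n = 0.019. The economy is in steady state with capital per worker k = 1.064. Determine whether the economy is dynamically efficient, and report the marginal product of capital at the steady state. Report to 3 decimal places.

dynamically efficient; MPK ≈ 0.435

Capital per worker breaks even when investment replaces (n + δ)·k; here n + δ = 0.087.
MPK = 0.45·k^(0.45−1) = 0.45·1.064^(-0.55) ≈ 0.4349.
MPK > 0.087, so the economy is dynamically efficient (under-saving).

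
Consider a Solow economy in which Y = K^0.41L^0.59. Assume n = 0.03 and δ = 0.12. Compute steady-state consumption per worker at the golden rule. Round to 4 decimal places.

n + δ = 0.03 + 0.12 = 0.15.
Setting f'(k) = n+δ gives 0.41·k^(0.41−1) = 0.15, hence k_gold = (0.41/0.15)^(1/0.59) ≈ 5.4974.
y_gold = 5.4974^0.41 ≈ 2.0112.
c_gold = y_gold − (n+δ)·k_gold = 2.0112 − 0.15·5.4974 ≈ 1.1866.

c_gold ≈ 1.1866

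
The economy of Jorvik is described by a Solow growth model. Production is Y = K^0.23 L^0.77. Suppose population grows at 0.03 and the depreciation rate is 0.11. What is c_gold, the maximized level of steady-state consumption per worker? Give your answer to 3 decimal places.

c_gold ≈ 0.893

n + δ = 0.03 + 0.11 = 0.14.
Maximizing c = f(k) − (n+δ)·k gives f'(k) = n+δ, i.e. 0.23·k^(0.23−1) = 0.14, so k_gold = (0.23/0.14)^(1/0.77) ≈ 1.9055.
y_gold = 1.9055^0.23 ≈ 1.1598.
c_gold = y_gold − (n+δ)·k_gold = 1.1598 − 0.14·1.9055 ≈ 0.8931.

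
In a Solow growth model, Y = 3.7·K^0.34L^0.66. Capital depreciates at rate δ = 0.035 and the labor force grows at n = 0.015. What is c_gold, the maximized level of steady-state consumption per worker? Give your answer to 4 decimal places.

The effective depreciation rate is n + δ = 0.015 + 0.035 = 0.05.
Maximizing c = f(k) − (n+δ)·k gives f'(k) = n+δ, i.e. 0.34·3.7·k^(0.34−1) = 0.05, so k_gold = (0.34·3.7/0.05)^(1/0.66) ≈ 132.5223.
y_gold = 3.7·132.5223^0.34 ≈ 19.4886.
c_gold = y_gold − (n+δ)·k_gold = 19.4886 − 0.05·132.5223 ≈ 12.8625.

c_gold ≈ 12.8625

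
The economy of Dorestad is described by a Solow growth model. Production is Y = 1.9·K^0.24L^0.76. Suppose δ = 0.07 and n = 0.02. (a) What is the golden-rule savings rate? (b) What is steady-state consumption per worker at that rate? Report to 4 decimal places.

(a) s_gold = 0.2400; (b) c_gold ≈ 2.4105

n + δ = 0.02 + 0.07 = 0.09.
For Cobb-Douglas, s_gold equals capital's share: s_gold = 0.24.
Maximizing c = f(k) − (n+δ)·k gives f'(k) = n+δ, i.e. 0.24·1.9·k^(0.24−1) = 0.09, so k_gold = (0.24·1.9/0.09)^(1/0.76) ≈ 8.4580.
y_gold = 1.9·8.4580^0.24 ≈ 3.1717; c_gold = (1−0.24)·y_gold ≈ 2.4105.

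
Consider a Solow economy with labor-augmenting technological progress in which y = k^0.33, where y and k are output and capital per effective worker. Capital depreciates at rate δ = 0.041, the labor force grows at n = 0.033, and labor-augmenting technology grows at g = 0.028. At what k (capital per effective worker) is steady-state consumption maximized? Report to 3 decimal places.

Break-even investment rate: n + g + δ = 0.033 + 0.028 + 0.041 = 0.102.
At the golden rule the marginal product of capital equals n+g+δ: 0.33·k^(0.33−1) = 0.102. Solving, k_gold = (0.33/0.102)^(1/0.67) ≈ 5.7685.

k_gold ≈ 5.769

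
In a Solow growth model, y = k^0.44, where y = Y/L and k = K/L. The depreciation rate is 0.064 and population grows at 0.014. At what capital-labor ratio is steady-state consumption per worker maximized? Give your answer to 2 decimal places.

k_gold ≈ 21.96

The effective depreciation rate is n + δ = 0.014 + 0.064 = 0.078.
Golden rule sets MPK = n+δ: 0.44·k^(0.44−1) = 0.078, so k_gold = (0.44/0.078)^(1/0.56) ≈ 21.9640.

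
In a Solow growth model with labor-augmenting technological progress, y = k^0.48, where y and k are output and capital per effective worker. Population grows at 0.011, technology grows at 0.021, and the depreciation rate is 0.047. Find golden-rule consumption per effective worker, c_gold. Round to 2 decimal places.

Break-even investment rate: n + g + δ = 0.011 + 0.021 + 0.047 = 0.079.
Setting f'(k) = n+g+δ gives 0.48·k^(0.48−1) = 0.079, hence k_gold = (0.48/0.079)^(1/0.52) ≈ 32.1329.
y_gold = 32.1329^0.48 ≈ 5.2885.
c_gold = y_gold − (n+g+δ)·k_gold = 5.2885 − 0.079·32.1329 ≈ 2.7500.

c_gold ≈ 2.75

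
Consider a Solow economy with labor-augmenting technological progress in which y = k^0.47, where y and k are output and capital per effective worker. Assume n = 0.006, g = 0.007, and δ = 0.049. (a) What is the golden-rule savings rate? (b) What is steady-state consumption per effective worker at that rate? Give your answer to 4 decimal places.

Break-even investment rate: n + g + δ = 0.006 + 0.007 + 0.049 = 0.062.
For Cobb-Douglas, s_gold equals capital's share: s_gold = 0.47.
At the golden rule the marginal product of capital equals n+g+δ: 0.47·k^(0.47−1) = 0.062. Solving, k_gold = (0.47/0.062)^(1/0.53) ≈ 45.6902.
y_gold = 45.6902^0.47 ≈ 6.0272; c_gold = (1−0.47)·y_gold ≈ 3.1944.

(a) s_gold = 0.4700; (b) c_gold ≈ 3.1944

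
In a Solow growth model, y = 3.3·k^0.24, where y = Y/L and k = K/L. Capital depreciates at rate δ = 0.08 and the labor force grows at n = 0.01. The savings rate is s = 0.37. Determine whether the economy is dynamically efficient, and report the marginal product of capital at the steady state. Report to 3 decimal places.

n + δ = 0.01 + 0.08 = 0.09.
Steady-state k*: s·A·k^0.24 = 0.09·k gives k* = (0.37·3.3/0.09)^(1/0.76) ≈ 30.9098.
MPK = 0.24·3.3·30.9098^(-0.76) ≈ 0.0584.
MPK < n+δ = 0.09, so the economy is dynamically inefficient (over-saving).

dynamically inefficient; MPK ≈ 0.058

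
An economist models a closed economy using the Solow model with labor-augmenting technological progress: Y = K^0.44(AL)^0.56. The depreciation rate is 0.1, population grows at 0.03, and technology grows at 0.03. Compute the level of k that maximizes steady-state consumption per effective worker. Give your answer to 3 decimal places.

The effective depreciation rate is n + g + δ = 0.03 + 0.03 + 0.1 = 0.16.
Maximizing c = f(k) − (n+g+δ)·k gives f'(k) = n+g+δ, i.e. 0.44·k^(0.44−1) = 0.16, so k_gold = (0.44/0.16)^(1/0.56) ≈ 6.0887.

k_gold ≈ 6.089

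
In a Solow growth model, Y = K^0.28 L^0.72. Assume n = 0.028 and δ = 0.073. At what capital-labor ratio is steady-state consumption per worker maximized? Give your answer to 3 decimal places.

Capital per worker breaks even when investment replaces (n + δ)·k; here n + δ = 0.101.
Golden rule sets MPK = n+δ: 0.28·k^(0.28−1) = 0.101, so k_gold = (0.28/0.101)^(1/0.72) ≈ 4.1215.

k_gold ≈ 4.121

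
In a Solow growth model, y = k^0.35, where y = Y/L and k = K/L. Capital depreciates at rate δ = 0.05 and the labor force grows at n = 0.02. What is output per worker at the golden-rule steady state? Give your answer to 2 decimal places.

n + δ = 0.02 + 0.05 = 0.07.
Golden rule sets MPK = n+δ: 0.35·k^(0.35−1) = 0.07, so k_gold = (0.35/0.07)^(1/0.65) ≈ 11.8943.
Output: y_gold = k_gold^0.35 = 11.8943^0.35 ≈ 2.3789.

y_gold ≈ 2.38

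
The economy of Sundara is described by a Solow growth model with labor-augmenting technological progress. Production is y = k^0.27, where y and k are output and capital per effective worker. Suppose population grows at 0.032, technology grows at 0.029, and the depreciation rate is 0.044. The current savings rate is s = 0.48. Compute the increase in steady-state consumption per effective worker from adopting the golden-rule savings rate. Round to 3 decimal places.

n + g + δ = 0.032 + 0.029 + 0.044 = 0.105.
Current steady state (s = 0.48): k* = (0.48/0.105)^(1/0.73) ≈ 8.0201, y* = 8.0201^0.27 ≈ 1.7544, c* = (1−0.48)·1.7544 ≈ 0.9123.
At the golden rule the marginal product of capital equals n+g+δ: 0.27·k^(0.27−1) = 0.105. Solving, k_gold = (0.27/0.105)^(1/0.73) ≈ 3.6466.
y_gold = 3.6466^0.27 ≈ 1.4181, c_gold = y_gold − 0.105·k_gold ≈ 1.0352.
Gain: Δc = 1.0352 − 0.9123 ≈ 0.1229.

Δc ≈ 0.123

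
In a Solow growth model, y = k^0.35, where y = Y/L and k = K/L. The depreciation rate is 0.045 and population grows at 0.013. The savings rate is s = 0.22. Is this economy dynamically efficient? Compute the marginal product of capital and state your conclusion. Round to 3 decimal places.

The effective depreciation rate is n + δ = 0.013 + 0.045 = 0.058.
Steady-state k*: s·k^0.35 = 0.058·k gives k* = (0.22/0.058)^(1/0.65) ≈ 7.7761.
MPK = 0.35·7.7761^(-0.65) ≈ 0.0923.
MPK > n+δ = 0.058, so the economy is dynamically efficient (under-saving).

dynamically efficient; MPK ≈ 0.092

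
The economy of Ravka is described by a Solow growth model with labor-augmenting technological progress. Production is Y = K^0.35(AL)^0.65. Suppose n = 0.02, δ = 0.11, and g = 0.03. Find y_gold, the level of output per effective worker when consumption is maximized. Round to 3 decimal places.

Break-even investment rate: n + g + δ = 0.02 + 0.03 + 0.11 = 0.16.
Maximizing c = f(k) − (n+g+δ)·k gives f'(k) = n+g+δ, i.e. 0.35·k^(0.35−1) = 0.16, so k_gold = (0.35/0.16)^(1/0.65) ≈ 3.3342.
Output: y_gold = k_gold^0.35 = 3.3342^0.35 ≈ 1.5242.

y_gold ≈ 1.524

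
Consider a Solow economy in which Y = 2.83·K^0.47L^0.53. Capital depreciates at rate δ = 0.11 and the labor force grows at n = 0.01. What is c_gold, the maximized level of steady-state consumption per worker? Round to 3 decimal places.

c_gold ≈ 12.662

Capital per worker breaks even when investment replaces (n + δ)·k; here n + δ = 0.12.
At the golden rule the marginal product of capital equals n+δ: 0.47·2.83·k^(0.47−1) = 0.12. Solving, k_gold = (0.47·2.83/0.12)^(1/0.53) ≈ 93.5703.
y_gold = 2.83·93.5703^0.47 ≈ 23.8903.
c_gold = y_gold − (n+δ)·k_gold = 23.8903 − 0.12·93.5703 ≈ 12.6618.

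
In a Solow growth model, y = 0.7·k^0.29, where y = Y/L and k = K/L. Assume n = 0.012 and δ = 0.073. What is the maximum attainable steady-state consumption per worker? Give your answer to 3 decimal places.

Capital per worker breaks even when investment replaces (n + δ)·k; here n + δ = 0.085.
Setting f'(k) = n+δ gives 0.29·0.7·k^(0.29−1) = 0.085, hence k_gold = (0.29·0.7/0.085)^(1/0.71) ≈ 3.4080.
y_gold = 0.7·3.4080^0.29 ≈ 0.9989.
c_gold = y_gold − (n+δ)·k_gold = 0.9989 − 0.085·3.4080 ≈ 0.7092.

c_gold ≈ 0.709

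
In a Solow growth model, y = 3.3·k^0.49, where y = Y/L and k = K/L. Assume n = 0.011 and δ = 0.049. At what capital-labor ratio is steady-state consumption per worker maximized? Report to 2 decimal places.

Break-even investment rate: n + δ = 0.011 + 0.049 = 0.06.
Golden rule sets MPK = n+δ: 0.49·3.3·k^(0.49−1) = 0.06, so k_gold = (0.49·3.3/0.06)^(1/0.51) ≈ 638.2888.

k_gold ≈ 638.29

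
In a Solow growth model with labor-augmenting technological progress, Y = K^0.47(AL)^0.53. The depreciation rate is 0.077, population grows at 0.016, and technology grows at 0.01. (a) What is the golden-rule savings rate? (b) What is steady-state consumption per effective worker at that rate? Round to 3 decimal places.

(a) s_gold = 0.470; (b) c_gold ≈ 2.037

The effective depreciation rate is n + g + δ = 0.016 + 0.01 + 0.077 = 0.103.
For Cobb-Douglas, s_gold equals capital's share: s_gold = 0.47.
Setting f'(k) = n+g+δ gives 0.47·k^(0.47−1) = 0.103, hence k_gold = (0.47/0.103)^(1/0.53) ≈ 17.5343.
y_gold = 17.5343^0.47 ≈ 3.8426; c_gold = (1−0.47)·y_gold ≈ 2.0366.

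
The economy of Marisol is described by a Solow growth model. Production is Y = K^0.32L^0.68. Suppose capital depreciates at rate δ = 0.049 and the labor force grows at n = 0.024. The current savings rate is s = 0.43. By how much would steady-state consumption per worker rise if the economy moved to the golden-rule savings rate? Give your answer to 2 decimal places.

Δc ≈ 0.05

Capital per worker breaks even when investment replaces (n + δ)·k; here n + δ = 0.073.
Current steady state (s = 0.43): k* = (0.43/0.073)^(1/0.68) ≈ 13.5696, y* = 13.5696^0.32 ≈ 2.3037, c* = (1−0.43)·2.3037 ≈ 1.3131.
At the golden rule the marginal product of capital equals n+δ: 0.32·k^(0.32−1) = 0.073. Solving, k_gold = (0.32/0.073)^(1/0.68) ≈ 8.7875.
y_gold = 8.7875^0.32 ≈ 2.0046, c_gold = y_gold − 0.073·k_gold ≈ 1.3632.
Gain: Δc = 1.3632 − 1.3131 ≈ 0.0501.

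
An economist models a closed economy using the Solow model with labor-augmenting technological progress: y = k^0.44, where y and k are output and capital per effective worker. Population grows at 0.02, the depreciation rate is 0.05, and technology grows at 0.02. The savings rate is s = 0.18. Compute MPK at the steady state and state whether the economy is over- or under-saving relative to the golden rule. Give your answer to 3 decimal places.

under-saving; MPK ≈ 0.220

Break-even investment rate: n + g + δ = 0.02 + 0.02 + 0.05 = 0.09.
Steady-state k*: s·k^0.44 = 0.09·k gives k* = (0.18/0.09)^(1/0.56) ≈ 3.4479.
MPK = 0.44·3.4479^(-0.56) ≈ 0.2200.
MPK > n+g+δ = 0.09, so the economy is dynamically efficient (under-saving).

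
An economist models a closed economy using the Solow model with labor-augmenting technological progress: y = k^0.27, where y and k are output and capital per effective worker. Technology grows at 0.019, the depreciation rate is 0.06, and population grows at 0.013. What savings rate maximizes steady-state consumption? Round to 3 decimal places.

s_gold = 0.270

The effective depreciation rate is n + g + δ = 0.013 + 0.019 + 0.06 = 0.092.
At the golden rule MPK = n+g+δ, and in any Cobb-Douglas steady state s = (n+g+δ)·k/y = MPK·k/y = capital's share 0.27.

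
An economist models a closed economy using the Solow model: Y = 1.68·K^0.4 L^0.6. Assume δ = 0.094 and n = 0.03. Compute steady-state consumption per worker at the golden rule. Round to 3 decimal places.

c_gold ≈ 3.110

The effective depreciation rate is n + δ = 0.03 + 0.094 = 0.124.
Maximizing c = f(k) − (n+δ)·k gives f'(k) = n+δ, i.e. 0.4·1.68·k^(0.4−1) = 0.124, so k_gold = (0.4·1.68/0.124)^(1/0.6) ≈ 16.7204.
y_gold = 1.68·16.7204^0.4 ≈ 5.1833.
c_gold = y_gold − (n+δ)·k_gold = 5.1833 − 0.124·16.7204 ≈ 3.1100.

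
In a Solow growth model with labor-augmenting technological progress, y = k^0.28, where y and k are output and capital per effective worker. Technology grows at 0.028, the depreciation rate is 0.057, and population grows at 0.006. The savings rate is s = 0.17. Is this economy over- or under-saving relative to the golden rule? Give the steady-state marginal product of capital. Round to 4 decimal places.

under-saving; MPK ≈ 0.1499

Capital per effective worker breaks even when investment replaces (n + g + δ)·k; here n + g + δ = 0.091.
Steady-state k*: s·k^0.28 = 0.091·k gives k* = (0.17/0.091)^(1/0.72) ≈ 2.3821.
MPK = 0.28·2.3821^(-0.72) ≈ 0.1499.
MPK > n+g+δ = 0.091, so the economy is dynamically efficient (under-saving).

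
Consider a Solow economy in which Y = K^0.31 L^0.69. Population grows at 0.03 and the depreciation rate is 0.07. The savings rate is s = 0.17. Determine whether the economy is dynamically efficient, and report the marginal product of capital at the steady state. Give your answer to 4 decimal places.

dynamically efficient; MPK ≈ 0.1824

n + δ = 0.03 + 0.07 = 0.1.
Steady-state k*: s·k^0.31 = 0.1·k gives k* = (0.17/0.1)^(1/0.69) ≈ 2.1577.
MPK = 0.31·2.1577^(-0.69) ≈ 0.1824.
MPK > n+δ = 0.1, so the economy is dynamically efficient (under-saving).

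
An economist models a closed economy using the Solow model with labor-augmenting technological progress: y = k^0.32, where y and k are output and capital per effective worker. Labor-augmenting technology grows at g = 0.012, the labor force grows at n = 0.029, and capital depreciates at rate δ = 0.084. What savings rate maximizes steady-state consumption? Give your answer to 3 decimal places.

Break-even investment rate: n + g + δ = 0.029 + 0.012 + 0.084 = 0.125.
At the golden rule MPK = n+g+δ, and in any Cobb-Douglas steady state s = (n+g+δ)·k/y = MPK·k/y = capital's share 0.32.

s_gold = 0.320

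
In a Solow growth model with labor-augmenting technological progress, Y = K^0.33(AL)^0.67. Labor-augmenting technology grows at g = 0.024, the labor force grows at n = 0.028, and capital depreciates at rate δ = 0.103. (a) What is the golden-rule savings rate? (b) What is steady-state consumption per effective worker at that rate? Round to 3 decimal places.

(a) s_gold = 0.330; (b) c_gold ≈ 0.972

n + g + δ = 0.028 + 0.024 + 0.103 = 0.155.
For Cobb-Douglas, s_gold equals capital's share: s_gold = 0.33.
Setting f'(k) = n+g+δ gives 0.33·k^(0.33−1) = 0.155, hence k_gold = (0.33/0.155)^(1/0.67) ≈ 3.0890.
y_gold = 3.0890^0.33 ≈ 1.4509; c_gold = (1−0.33)·y_gold ≈ 0.9721.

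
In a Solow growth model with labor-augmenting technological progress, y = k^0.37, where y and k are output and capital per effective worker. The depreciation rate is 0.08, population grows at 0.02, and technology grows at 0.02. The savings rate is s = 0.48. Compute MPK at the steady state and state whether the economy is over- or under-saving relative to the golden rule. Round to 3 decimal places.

over-saving; MPK ≈ 0.092

Break-even investment rate: n + g + δ = 0.02 + 0.02 + 0.08 = 0.12.
Steady-state k*: s·k^0.37 = 0.12·k gives k* = (0.48/0.12)^(1/0.63) ≈ 9.0292.
MPK = 0.37·9.0292^(-0.63) ≈ 0.0925.
MPK < n+g+δ = 0.12, so the economy is dynamically inefficient (over-saving).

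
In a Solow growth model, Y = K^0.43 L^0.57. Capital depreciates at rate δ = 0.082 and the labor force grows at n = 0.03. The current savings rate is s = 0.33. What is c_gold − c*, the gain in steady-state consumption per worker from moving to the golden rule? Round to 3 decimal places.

Capital per worker breaks even when investment replaces (n + δ)·k; here n + δ = 0.112.
Current steady state (s = 0.33): k* = (0.33/0.112)^(1/0.57) ≈ 6.6577, y* = 6.6577^0.43 ≈ 2.2596, c* = (1−0.33)·2.2596 ≈ 1.5139.
Maximizing c = f(k) − (n+δ)·k gives f'(k) = n+δ, i.e. 0.43·k^(0.43−1) = 0.112, so k_gold = (0.43/0.112)^(1/0.57) ≈ 10.5926.
y_gold = 10.5926^0.43 ≈ 2.7590, c_gold = y_gold − 0.112·k_gold ≈ 1.5726.
Gain: Δc = 1.5726 − 1.5139 ≈ 0.0587.

Δc ≈ 0.059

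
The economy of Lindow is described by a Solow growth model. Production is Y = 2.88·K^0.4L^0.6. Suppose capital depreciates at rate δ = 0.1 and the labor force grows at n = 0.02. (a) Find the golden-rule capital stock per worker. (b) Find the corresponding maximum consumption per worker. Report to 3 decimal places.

n + δ = 0.02 + 0.1 = 0.12.
At the golden rule the marginal product of capital equals n+δ: 0.4·2.88·k^(0.4−1) = 0.12. Solving, k_gold = (0.4·2.88/0.12)^(1/0.6) ≈ 43.3629.
y_gold = 2.88·43.3629^0.4 ≈ 13.0089; c_gold = y_gold − 0.12·k_gold ≈ 7.8053.

(a) k_gold ≈ 43.363; (b) c_gold ≈ 7.805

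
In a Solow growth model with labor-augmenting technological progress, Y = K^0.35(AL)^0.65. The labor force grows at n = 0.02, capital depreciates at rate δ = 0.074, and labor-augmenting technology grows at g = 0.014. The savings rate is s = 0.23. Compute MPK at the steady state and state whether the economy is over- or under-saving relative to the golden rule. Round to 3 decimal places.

under-saving; MPK ≈ 0.164

n + g + δ = 0.02 + 0.014 + 0.074 = 0.108.
Steady-state k*: s·k^0.35 = 0.108·k gives k* = (0.23/0.108)^(1/0.65) ≈ 3.1995.
MPK = 0.35·3.1995^(-0.65) ≈ 0.1643.
MPK > n+g+δ = 0.108, so the economy is dynamically efficient (under-saving).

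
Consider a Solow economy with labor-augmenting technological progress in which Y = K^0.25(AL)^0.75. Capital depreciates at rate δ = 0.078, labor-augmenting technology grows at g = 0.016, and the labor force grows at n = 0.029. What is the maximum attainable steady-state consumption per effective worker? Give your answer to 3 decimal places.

Capital per effective worker breaks even when investment replaces (n + g + δ)·k; here n + g + δ = 0.123.
Maximizing c = f(k) − (n+g+δ)·k gives f'(k) = n+g+δ, i.e. 0.25·k^(0.25−1) = 0.123, so k_gold = (0.25/0.123)^(1/0.75) ≈ 2.5746.
y_gold = 2.5746^0.25 ≈ 1.2667.
c_gold = y_gold − (n+g+δ)·k_gold = 1.2667 − 0.123·2.5746 ≈ 0.9500.

c_gold ≈ 0.950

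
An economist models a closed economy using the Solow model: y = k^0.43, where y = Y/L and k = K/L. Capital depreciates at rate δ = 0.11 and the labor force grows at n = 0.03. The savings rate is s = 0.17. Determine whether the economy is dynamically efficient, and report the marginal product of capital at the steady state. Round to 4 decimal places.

Break-even investment rate: n + δ = 0.03 + 0.11 = 0.14.
Steady-state k*: s·k^0.43 = 0.14·k gives k* = (0.17/0.14)^(1/0.57) ≈ 1.4058.
MPK = 0.43·1.4058^(-0.57) ≈ 0.3541.
MPK > n+δ = 0.14, so the economy is dynamically efficient (under-saving).

dynamically efficient; MPK ≈ 0.3541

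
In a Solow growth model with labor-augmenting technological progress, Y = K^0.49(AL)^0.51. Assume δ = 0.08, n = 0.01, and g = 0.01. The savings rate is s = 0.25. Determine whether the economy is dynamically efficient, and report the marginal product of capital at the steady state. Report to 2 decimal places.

Break-even investment rate: n + g + δ = 0.01 + 0.01 + 0.08 = 0.1.
Steady-state k*: s·k^0.49 = 0.1·k gives k* = (0.25/0.1)^(1/0.51) ≈ 6.0294.
MPK = 0.49·6.0294^(-0.51) ≈ 0.1960.
MPK > n+g+δ = 0.1, so the economy is dynamically efficient (under-saving).

dynamically efficient; MPK ≈ 0.20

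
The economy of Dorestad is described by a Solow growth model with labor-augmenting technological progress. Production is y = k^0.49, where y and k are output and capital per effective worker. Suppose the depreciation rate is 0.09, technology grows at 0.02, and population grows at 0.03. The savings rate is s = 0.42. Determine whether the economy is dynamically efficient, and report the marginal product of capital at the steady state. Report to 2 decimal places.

dynamically efficient; MPK ≈ 0.16

Break-even investment rate: n + g + δ = 0.03 + 0.02 + 0.09 = 0.14.
Steady-state k*: s·k^0.49 = 0.14·k gives k* = (0.42/0.14)^(1/0.51) ≈ 8.6205.
MPK = 0.49·8.6205^(-0.51) ≈ 0.1633.
MPK > n+g+δ = 0.14, so the economy is dynamically efficient (under-saving).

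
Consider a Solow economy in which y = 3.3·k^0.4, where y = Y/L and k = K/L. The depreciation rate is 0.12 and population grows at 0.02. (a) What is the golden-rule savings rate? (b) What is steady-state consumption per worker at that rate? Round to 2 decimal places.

(a) s_gold = 0.40; (b) c_gold ≈ 8.84

Break-even investment rate: n + δ = 0.02 + 0.12 = 0.14.
For Cobb-Douglas, s_gold equals capital's share: s_gold = 0.4.
Maximizing c = f(k) − (n+δ)·k gives f'(k) = n+δ, i.e. 0.4·3.3·k^(0.4−1) = 0.14, so k_gold = (0.4·3.3/0.14)^(1/0.6) ≈ 42.0801.
y_gold = 3.3·42.0801^0.4 ≈ 14.7280; c_gold = (1−0.4)·y_gold ≈ 8.8368.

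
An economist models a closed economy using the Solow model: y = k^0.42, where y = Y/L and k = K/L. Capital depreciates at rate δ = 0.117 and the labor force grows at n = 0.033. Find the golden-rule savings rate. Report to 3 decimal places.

s_gold = 0.420

Capital per worker breaks even when investment replaces (n + δ)·k; here n + δ = 0.15.
At the golden rule MPK = n+δ, and in any Cobb-Douglas steady state s = (n+δ)·k/y = MPK·k/y = capital's share 0.42.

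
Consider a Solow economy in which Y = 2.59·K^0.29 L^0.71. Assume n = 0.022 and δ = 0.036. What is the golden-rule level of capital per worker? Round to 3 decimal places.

k_gold ≈ 36.862

Capital per worker breaks even when investment replaces (n + δ)·k; here n + δ = 0.058.
Setting f'(k) = n+δ gives 0.29·2.59·k^(0.29−1) = 0.058, hence k_gold = (0.29·2.59/0.058)^(1/0.71) ≈ 36.8619.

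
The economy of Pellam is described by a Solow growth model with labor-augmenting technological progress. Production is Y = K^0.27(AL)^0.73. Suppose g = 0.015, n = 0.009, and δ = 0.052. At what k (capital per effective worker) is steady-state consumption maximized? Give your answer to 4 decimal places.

Capital per effective worker breaks even when investment replaces (n + g + δ)·k; here n + g + δ = 0.076.
Golden rule sets MPK = n+g+δ: 0.27·k^(0.27−1) = 0.076, so k_gold = (0.27/0.076)^(1/0.73) ≈ 5.6778.

k_gold ≈ 5.6778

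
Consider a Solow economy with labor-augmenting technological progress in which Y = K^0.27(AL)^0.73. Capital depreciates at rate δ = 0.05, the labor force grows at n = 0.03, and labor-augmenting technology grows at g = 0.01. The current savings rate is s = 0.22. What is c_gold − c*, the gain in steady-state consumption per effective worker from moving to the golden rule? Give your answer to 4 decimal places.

Δc ≈ 0.0104

n + g + δ = 0.03 + 0.01 + 0.05 = 0.09.
Current steady state (s = 0.22): k* = (0.22/0.09)^(1/0.73) ≈ 3.4022, y* = 3.4022^0.27 ≈ 1.3918, c* = (1−0.22)·1.3918 ≈ 1.0856.
Setting f'(k) = n+g+δ gives 0.27·k^(0.27−1) = 0.09, hence k_gold = (0.27/0.09)^(1/0.73) ≈ 4.5039.
y_gold = 4.5039^0.27 ≈ 1.5013, c_gold = y_gold − 0.09·k_gold ≈ 1.0960.
Gain: Δc = 1.0960 − 1.0856 ≈ 0.0104.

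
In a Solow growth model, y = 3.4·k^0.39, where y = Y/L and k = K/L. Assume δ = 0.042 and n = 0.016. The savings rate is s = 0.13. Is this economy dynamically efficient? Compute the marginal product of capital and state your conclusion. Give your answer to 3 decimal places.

n + δ = 0.016 + 0.042 = 0.058.
Steady-state k*: s·A·k^0.39 = 0.058·k gives k* = (0.13·3.4/0.058)^(1/0.61) ≈ 27.9185.
MPK = 0.39·3.4·27.9185^(-0.61) ≈ 0.1740.
MPK > n+δ = 0.058, so the economy is dynamically efficient (under-saving).

dynamically efficient; MPK ≈ 0.174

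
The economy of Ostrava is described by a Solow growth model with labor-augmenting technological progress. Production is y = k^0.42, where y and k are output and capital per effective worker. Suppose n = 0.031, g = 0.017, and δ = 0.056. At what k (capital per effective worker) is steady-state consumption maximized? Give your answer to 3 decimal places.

k_gold ≈ 11.097

Capital per effective worker breaks even when investment replaces (n + g + δ)·k; here n + g + δ = 0.104.
At the golden rule the marginal product of capital equals n+g+δ: 0.42·k^(0.42−1) = 0.104. Solving, k_gold = (0.42/0.104)^(1/0.58) ≈ 11.0969.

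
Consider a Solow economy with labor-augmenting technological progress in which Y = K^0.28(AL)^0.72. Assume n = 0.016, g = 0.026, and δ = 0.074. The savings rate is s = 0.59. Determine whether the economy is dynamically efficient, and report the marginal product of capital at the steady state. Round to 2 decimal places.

dynamically inefficient; MPK ≈ 0.06

The effective depreciation rate is n + g + δ = 0.016 + 0.026 + 0.074 = 0.116.
Steady-state k*: s·k^0.28 = 0.116·k gives k* = (0.59/0.116)^(1/0.72) ≈ 9.5742.
MPK = 0.28·9.5742^(-0.72) ≈ 0.0551.
MPK < n+g+δ = 0.116, so the economy is dynamically inefficient (over-saving).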